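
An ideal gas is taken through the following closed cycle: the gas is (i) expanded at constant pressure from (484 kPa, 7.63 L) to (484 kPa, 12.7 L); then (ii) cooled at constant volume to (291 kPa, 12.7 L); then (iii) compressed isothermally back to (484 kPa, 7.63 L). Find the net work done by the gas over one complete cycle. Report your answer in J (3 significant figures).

W_net ≈ 571 J

Leg (i): W = PΔV = (484)(12.7 − 7.63) = 2454 J.
Leg (ii): W = 0.
Leg (iii): W = PᵢVᵢ ln(V_f/Vᵢ) = (3696) ln(7.63/12.7) = -1883 J.
W_net = 2454 − 1883 = 570.9 J.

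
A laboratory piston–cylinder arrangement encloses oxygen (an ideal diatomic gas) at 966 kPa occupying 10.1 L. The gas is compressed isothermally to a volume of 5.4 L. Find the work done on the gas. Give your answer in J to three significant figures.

Isothermal: W = nRT ln(V₂/V₁) = P₁V₁ ln(V₂/V₁).
P₁V₁ = (966 kPa)(10.1 L) = 9757 J.
W = 9757 × ln(5.4/10.1) = 9757 × -0.6261
W_by_gas = -6109 J; work on gas = −W_by = 6109 J.

W ≈ 6110 J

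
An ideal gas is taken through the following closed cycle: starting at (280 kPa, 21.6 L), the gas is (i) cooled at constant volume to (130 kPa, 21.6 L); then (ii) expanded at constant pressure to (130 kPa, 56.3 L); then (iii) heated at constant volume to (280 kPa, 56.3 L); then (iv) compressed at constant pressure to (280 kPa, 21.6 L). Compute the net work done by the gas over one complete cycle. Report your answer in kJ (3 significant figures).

Constant-volume legs do no work.
W(ii) = (130)(56.3 − 21.6) = 4511 J; W(iv) = (280)(21.6 − 56.3) = -9716 J.
W_net = 4511 − 9716 = -5205 J (the counter-clockwise enclosed area).

W_net ≈ -5.20 kJ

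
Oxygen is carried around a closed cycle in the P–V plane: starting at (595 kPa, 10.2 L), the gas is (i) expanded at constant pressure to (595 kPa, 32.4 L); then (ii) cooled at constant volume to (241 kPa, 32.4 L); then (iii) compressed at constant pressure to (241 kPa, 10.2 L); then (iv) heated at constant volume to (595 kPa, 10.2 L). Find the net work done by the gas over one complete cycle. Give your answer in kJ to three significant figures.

W_net ≈ 7.86 kJ

Constant-volume legs do no work.
W(i) = (595)(32.4 − 10.2) = 13209 J; W(iii) = (241)(10.2 − 32.4) = -5350 J.
W_net = 13209 − 5350 = 7859 J (the clockwise enclosed area).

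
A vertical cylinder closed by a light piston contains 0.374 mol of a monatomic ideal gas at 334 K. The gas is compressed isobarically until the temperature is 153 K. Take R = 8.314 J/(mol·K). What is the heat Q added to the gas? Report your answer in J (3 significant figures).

Isobaric: W = nRΔT = (0.374)(8.314)(-181) = -562.8 J.
ΔU = nCᵥΔT with Cᵥ = 3R/2: ΔU = (0.374)(12.47)(-181) = -844.2 J.
Q = ΔU + W = -844.2 − 562.8 = -1407 J.

Q ≈ -1410 J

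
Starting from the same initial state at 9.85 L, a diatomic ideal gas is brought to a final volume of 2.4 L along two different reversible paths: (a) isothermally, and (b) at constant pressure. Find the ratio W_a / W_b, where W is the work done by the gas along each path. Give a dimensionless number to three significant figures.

W_a / W_b ≈ 1.87

Path (a) isothermal: W = P₁V₁ ln(V₂/V₁) → W_a/(P₁V₁) = -1.412.
Path (b) isobaric: W = P₁(V₂ − V₁) → W_b/(P₁V₁) = -0.7563.
W_a / W_b = -1.412 / -0.7563 = 1.867.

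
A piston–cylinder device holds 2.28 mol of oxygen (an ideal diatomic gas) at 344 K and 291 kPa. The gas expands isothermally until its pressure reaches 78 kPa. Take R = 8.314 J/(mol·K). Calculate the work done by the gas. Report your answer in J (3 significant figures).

W ≈ 8590 J

Isothermal process: W = nRT ln(V₂/V₁) = nRT ln(P₁/P₂).
W = (2.28)(8.314)(344) × ln(291/78)
  = 6521 × ln(3.731) = 6521 × 1.317
W_by_gas = 8585 J.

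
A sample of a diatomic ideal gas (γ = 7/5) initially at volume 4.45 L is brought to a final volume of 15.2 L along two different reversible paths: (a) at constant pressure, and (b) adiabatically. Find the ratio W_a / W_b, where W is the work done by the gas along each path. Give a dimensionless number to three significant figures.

W_a / W_b ≈ 2.49

Path (a) isobaric: W = P₁(V₂ − V₁) → W_a/(P₁V₁) = 2.416.
Path (b) adiabatic: W = P₁V₁(1 − (V₁/V₂)^(γ−1))/(γ−1) → W_b/(P₁V₁) = 0.9705.
W_a / W_b = 2.416 / 0.9705 = 2.489.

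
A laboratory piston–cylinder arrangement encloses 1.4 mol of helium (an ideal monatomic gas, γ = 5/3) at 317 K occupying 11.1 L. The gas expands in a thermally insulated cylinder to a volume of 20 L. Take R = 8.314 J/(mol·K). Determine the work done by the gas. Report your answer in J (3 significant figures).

W ≈ 1800 J

Adiabatic: TV^(γ−1) = const with γ = 5/3.
T₂ = T₁ (V₁/V₂)^(γ−1) = 317 × (11.1/20)^0.667 = 317 × 0.6753 = 214.1 K.
W_by = nCᵥ(T₁ − T₂) = (1.4)(12.47)(317 − 214.1) = 1797 J.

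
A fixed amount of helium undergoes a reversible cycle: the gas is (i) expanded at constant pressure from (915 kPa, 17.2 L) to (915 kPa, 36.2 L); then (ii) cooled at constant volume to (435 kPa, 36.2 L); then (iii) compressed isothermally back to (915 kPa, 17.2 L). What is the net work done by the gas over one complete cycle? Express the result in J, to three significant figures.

Leg (i): W = PΔV = (915)(36.2 − 17.2) = 17385 J.
Leg (ii): W = 0.
Leg (iii): W = PᵢVᵢ ln(V_f/Vᵢ) = (15747) ln(17.2/36.2) = -11718 J.
W_net = 17385 − 11718 = 5667 J.

W_net ≈ 5670 J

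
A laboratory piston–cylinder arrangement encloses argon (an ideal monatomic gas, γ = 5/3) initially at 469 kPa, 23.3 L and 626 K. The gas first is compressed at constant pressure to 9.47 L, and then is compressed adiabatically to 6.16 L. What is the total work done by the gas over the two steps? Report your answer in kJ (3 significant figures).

W_total ≈ -8.70 kJ

Step 1 (isobaric): W = PΔV = (469 kPa)(9.47 − 23.3 L) = -6486 J.
After step 1: P = 469 kPa, V = 9.47 L, T = 254.4 K.
Step 2 (adiabatic): W = (P₁V₁ − P₂V₂)/(γ−1) = (4441 − 5916)/0.667 = -2212 J.
W_total = -6486 − 2212 = -8698 J.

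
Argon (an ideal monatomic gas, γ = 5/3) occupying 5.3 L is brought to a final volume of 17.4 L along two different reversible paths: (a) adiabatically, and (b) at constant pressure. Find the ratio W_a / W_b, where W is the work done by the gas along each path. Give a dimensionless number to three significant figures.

W_a / W_b ≈ 0.360

Path (a) adiabatic: W = P₁V₁(1 − (V₁/V₂)^(γ−1))/(γ−1) → W_a/(P₁V₁) = 0.8209.
Path (b) isobaric: W = P₁(V₂ − V₁) → W_b/(P₁V₁) = 2.283.
W_a / W_b = 0.8209 / 2.283 = 0.3596.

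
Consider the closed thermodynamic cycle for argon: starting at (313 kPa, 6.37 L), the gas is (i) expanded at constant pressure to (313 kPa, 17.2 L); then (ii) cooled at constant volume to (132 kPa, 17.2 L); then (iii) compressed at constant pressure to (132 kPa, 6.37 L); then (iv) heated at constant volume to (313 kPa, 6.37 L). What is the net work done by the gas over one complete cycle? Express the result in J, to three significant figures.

Constant-volume legs do no work.
W(i) = (313)(17.2 − 6.37) = 3390 J; W(iii) = (132)(6.37 − 17.2) = -1430 J.
W_net = 3390 − 1430 = 1960 J (the clockwise enclosed area).

W_net ≈ 1960 J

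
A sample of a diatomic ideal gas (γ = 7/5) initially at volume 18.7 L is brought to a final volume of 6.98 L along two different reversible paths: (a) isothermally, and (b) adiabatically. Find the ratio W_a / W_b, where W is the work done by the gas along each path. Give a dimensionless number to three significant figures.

W_a / W_b ≈ 0.816

Path (a) isothermal: W = P₁V₁ ln(V₂/V₁) → W_a/(P₁V₁) = -0.9855.
Path (b) adiabatic: W = P₁V₁(1 − (V₁/V₂)^(γ−1))/(γ−1) → W_b/(P₁V₁) = -1.208.
W_a / W_b = -0.9855 / -1.208 = 0.8158.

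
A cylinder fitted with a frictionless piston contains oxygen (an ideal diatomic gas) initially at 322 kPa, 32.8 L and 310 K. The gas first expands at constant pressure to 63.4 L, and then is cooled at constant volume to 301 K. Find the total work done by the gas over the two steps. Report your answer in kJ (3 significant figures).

W_total ≈ 9.85 kJ

Step 1 (isobaric): W = PΔV = (322 kPa)(63.4 − 32.8 L) = 9853 J.
Step 2 (isochoric): W = 0 (constant volume).
W_total = 9853 + 0 = 9853 J.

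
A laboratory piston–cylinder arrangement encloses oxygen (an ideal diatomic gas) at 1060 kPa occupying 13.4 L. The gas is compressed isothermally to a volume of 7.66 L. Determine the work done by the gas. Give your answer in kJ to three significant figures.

Isothermal: W = nRT ln(V₂/V₁) = P₁V₁ ln(V₂/V₁).
P₁V₁ = (1060 kPa)(13.4 L) = 14204 J.
W = 14204 × ln(7.66/13.4) = 14204 × -0.5592
W_by_gas = -7943 J.

W ≈ -7.94 kJ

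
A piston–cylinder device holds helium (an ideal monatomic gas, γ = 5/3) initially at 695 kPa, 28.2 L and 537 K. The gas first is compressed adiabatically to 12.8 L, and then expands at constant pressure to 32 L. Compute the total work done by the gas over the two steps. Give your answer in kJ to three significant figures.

Step 1 (adiabatic): W = (P₁V₁ − P₂V₂)/(γ−1) = (19599 − 33184)/0.667 = -20377 J.
After step 1: P = 2592 kPa, V = 12.8 L, T = 909.2 K.
Step 2 (isobaric): W = PΔV = (2592 kPa)(32 − 12.8 L) = 49776 J.
W_total = -20377 + 49776 = 29398 J.

W_total ≈ 29.4 kJ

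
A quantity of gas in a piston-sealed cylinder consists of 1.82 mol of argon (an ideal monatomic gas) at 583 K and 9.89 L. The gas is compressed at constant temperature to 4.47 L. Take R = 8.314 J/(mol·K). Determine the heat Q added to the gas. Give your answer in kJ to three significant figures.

Q ≈ -7.01 kJ

Isothermal ⇒ ΔU = 0, so Q = W = nRT ln(V₂/V₁).
Q = (1.82)(8.314)(583) ln(4.47/9.89) = 8822 × -0.7941 = -7006 J.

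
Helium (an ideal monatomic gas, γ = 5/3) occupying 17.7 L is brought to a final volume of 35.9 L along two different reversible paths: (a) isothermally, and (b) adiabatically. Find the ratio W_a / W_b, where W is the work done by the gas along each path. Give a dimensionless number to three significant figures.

Path (a) isothermal: W = P₁V₁ ln(V₂/V₁) → W_a/(P₁V₁) = 0.7072.
Path (b) adiabatic: W = P₁V₁(1 − (V₁/V₂)^(γ−1))/(γ−1) → W_b/(P₁V₁) = 0.5639.
W_a / W_b = 0.7072 / 0.5639 = 1.254.

W_a / W_b ≈ 1.25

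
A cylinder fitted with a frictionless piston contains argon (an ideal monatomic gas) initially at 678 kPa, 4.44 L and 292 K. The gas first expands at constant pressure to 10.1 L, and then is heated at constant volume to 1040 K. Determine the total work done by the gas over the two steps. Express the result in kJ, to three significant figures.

W_total ≈ 3.84 kJ

Step 1 (isobaric): W = PΔV = (678 kPa)(10.1 − 4.44 L) = 3837 J.
Step 2 (isochoric): W = 0 (constant volume).
W_total = 3837 + 0 = 3837 J.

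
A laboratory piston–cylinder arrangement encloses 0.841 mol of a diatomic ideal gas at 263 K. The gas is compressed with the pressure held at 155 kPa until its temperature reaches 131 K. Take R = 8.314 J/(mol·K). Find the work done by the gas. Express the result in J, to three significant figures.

Isobaric: W = P ΔV = nR ΔT.
W = (0.841)(8.314)(131 − 263) = -923 J.

W ≈ -923 J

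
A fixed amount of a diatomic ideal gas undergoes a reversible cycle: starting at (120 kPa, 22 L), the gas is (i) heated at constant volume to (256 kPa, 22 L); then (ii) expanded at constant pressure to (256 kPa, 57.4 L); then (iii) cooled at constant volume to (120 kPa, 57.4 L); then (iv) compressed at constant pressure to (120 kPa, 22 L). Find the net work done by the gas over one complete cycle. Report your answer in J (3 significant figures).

Constant-volume legs do no work.
W(ii) = (256)(57.4 − 22) = 9062 J; W(iv) = (120)(22 − 57.4) = -4248 J.
W_net = 9062 − 4248 = 4814 J (the clockwise enclosed area).

W_net ≈ 4810 J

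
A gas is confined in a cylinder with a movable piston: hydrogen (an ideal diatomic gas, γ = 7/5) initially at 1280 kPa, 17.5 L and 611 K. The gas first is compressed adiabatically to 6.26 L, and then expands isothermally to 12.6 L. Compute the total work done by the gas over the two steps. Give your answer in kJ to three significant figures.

W_total ≈ -4.84 kJ

Step 1 (adiabatic): W = (P₁V₁ − P₂V₂)/(γ−1) = (22400 − 33794)/0.4 = -28484 J.
After step 1: P = 5398 kPa, V = 6.26 L, T = 921.8 K.
Step 2 (isothermal): W = P₁V₁ ln(V₂/V₁) = (33794) ln(12.6/6.26) = 23639 J.
W_total = -28484 + 23639 = -4845 J.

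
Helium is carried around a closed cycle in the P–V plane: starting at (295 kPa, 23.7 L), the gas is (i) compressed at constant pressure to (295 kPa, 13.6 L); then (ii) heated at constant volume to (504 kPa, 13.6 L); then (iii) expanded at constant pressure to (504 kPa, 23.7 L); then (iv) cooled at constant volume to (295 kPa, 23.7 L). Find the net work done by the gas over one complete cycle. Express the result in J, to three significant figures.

W_net ≈ 2110 J

Constant-volume legs do no work.
W(i) = (295)(13.6 − 23.7) = -2980 J; W(iii) = (504)(23.7 − 13.6) = 5090 J.
W_net = -2980 + 5090 = 2111 J (the clockwise enclosed area).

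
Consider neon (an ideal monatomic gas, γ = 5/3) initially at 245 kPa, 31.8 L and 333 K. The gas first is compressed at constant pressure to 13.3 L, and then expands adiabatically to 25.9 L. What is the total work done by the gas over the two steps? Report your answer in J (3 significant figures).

W_total ≈ -2780 J

Step 1 (isobaric): W = PΔV = (245 kPa)(13.3 − 31.8 L) = -4532 J.
After step 1: P = 245 kPa, V = 13.3 L, T = 139.3 K.
Step 2 (adiabatic): W = (P₁V₁ − P₂V₂)/(γ−1) = (3258 − 2090)/0.667 = 1753 J.
W_total = -4532 + 1753 = -2779 J.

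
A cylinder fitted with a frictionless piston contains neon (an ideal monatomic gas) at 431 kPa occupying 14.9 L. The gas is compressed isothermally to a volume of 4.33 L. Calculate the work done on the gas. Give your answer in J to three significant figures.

Isothermal: W = nRT ln(V₂/V₁) = P₁V₁ ln(V₂/V₁).
P₁V₁ = (431 kPa)(14.9 L) = 6422 J.
W = 6422 × ln(4.33/14.9) = 6422 × -1.236
W_by_gas = -7936 J; work on gas = −W_by = 7936 J.

W ≈ 7940 J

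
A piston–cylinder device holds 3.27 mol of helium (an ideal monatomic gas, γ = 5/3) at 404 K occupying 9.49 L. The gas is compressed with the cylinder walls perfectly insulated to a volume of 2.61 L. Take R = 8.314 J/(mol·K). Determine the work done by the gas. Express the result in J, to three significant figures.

Adiabatic: TV^(γ−1) = const with γ = 5/3.
T₂ = T₁ (V₁/V₂)^(γ−1) = 404 × (9.49/2.61)^0.667 = 404 × 2.365 = 955.3 K.
W_by = nCᵥ(T₁ − T₂) = (3.27)(12.47)(404 − 955.3) = -22481 J.

W ≈ -22500 J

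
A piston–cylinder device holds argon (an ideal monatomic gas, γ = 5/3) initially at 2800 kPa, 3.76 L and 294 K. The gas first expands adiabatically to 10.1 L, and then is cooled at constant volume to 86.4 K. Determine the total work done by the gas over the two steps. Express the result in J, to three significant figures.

Step 1 (adiabatic): W = (P₁V₁ − P₂V₂)/(γ−1) = (10528 − 5448)/0.667 = 7620 J.
Step 2 (isochoric): W = 0 (constant volume).
W_total = 7620 + 0 = 7620 J.

W_total ≈ 7620 J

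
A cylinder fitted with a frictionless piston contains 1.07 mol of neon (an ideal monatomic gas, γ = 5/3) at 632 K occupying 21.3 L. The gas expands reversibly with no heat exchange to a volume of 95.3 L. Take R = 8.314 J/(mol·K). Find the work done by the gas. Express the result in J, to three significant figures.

Adiabatic: TV^(γ−1) = const with γ = 5/3.
T₂ = T₁ (V₁/V₂)^(γ−1) = 632 × (21.3/95.3)^0.667 = 632 × 0.3683 = 232.8 K.
W_by = nCᵥ(T₁ − T₂) = (1.07)(12.47)(632 − 232.8) = 5327 J.

W ≈ 5330 J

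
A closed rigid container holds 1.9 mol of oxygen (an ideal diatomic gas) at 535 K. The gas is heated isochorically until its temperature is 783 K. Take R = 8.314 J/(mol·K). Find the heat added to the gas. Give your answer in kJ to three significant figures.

Constant volume ⇒ W = 0, so Q = ΔU = nCᵥΔT with Cᵥ = 5R/2 = 20.79 J/(mol·K).
ΔU = (1.9)(20.79)(783 − 535) = 9794 J.

Q ≈ 9.79 kJ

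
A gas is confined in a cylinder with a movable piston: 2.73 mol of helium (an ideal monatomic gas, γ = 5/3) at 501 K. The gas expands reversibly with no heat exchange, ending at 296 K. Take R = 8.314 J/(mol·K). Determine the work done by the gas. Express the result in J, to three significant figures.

Adiabatic ⇒ Q = 0, so W_by = −ΔU = nCᵥ(T₁ − T₂).
Cᵥ = 3R/2 = 12.47 J/(mol·K).
W = (2.73)(12.47)(501 − 296) = 6979 J.

W ≈ 6980 J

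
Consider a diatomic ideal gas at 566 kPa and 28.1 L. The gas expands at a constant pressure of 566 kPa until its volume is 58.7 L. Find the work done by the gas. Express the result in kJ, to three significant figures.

Isobaric: W = P ΔV.
W = (566 kPa)(58.7 − 28.1 L) = (566)(30.6) = 17320 J.

W ≈ 17.3 kJ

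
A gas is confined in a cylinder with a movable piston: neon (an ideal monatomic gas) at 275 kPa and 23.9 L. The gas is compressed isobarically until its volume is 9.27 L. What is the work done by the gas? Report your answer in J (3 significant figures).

W ≈ -4020 J

Isobaric: W = P ΔV.
W = (275 kPa)(9.27 − 23.9 L) = (275)(-14.63) = -4023 J.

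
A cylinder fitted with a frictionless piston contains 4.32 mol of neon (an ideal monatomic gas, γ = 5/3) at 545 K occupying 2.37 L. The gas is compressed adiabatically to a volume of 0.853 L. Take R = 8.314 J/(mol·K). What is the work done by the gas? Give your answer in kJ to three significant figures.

Adiabatic: TV^(γ−1) = const with γ = 5/3.
T₂ = T₁ (V₁/V₂)^(γ−1) = 545 × (2.37/0.853)^0.667 = 545 × 1.976 = 1077 K.
W_by = nCᵥ(T₁ − T₂) = (4.32)(12.47)(545 − 1077) = -28668 J.

W ≈ -28.7 kJ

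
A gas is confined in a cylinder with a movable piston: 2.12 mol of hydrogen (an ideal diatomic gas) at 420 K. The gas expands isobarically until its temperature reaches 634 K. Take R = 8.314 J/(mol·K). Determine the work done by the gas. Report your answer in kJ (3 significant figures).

W ≈ 3.77 kJ

Isobaric: W = P ΔV = nR ΔT.
W = (2.12)(8.314)(634 − 420) = 3772 J.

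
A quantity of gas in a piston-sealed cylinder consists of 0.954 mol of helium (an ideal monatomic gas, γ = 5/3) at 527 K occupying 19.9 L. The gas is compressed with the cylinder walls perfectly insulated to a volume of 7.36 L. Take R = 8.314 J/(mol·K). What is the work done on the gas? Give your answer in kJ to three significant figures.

Adiabatic: TV^(γ−1) = const with γ = 5/3.
T₂ = T₁ (V₁/V₂)^(γ−1) = 527 × (19.9/7.36)^0.667 = 527 × 1.941 = 1023 K.
W_by = nCᵥ(T₁ − T₂) = (0.954)(12.47)(527 − 1023) = -5899 J.
Work on gas = −W_by = 5899 J.

W ≈ 5.90 kJ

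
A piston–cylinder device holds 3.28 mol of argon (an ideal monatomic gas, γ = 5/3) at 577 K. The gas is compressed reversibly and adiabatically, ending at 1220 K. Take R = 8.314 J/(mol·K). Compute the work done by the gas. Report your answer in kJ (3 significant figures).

Adiabatic ⇒ Q = 0, so W_by = −ΔU = nCᵥ(T₁ − T₂).
Cᵥ = 3R/2 = 12.47 J/(mol·K).
W = (3.28)(12.47)(577 − 1220) = -26302 J.

W ≈ -26.3 kJ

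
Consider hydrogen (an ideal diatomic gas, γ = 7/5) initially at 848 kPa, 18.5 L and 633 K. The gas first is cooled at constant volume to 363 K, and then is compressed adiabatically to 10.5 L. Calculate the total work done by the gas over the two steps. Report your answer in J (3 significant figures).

W_total ≈ -5720 J

Step 1 (isochoric): W = 0 (constant volume).
After step 1: P = 486.3 kPa (V unchanged).
Step 2 (adiabatic): W = (P₁V₁ − P₂V₂)/(γ−1) = (8996 − 11284)/0.4 = -5719 J.
W_total = 0 − 5719 = -5719 J.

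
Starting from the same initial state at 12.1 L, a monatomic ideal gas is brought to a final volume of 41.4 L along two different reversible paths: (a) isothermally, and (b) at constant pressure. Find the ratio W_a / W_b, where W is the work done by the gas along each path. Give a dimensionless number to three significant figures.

W_a / W_b ≈ 0.508

Path (a) isothermal: W = P₁V₁ ln(V₂/V₁) → W_a/(P₁V₁) = 1.23.
Path (b) isobaric: W = P₁(V₂ − V₁) → W_b/(P₁V₁) = 2.421.
W_a / W_b = 1.23 / 2.421 = 0.508.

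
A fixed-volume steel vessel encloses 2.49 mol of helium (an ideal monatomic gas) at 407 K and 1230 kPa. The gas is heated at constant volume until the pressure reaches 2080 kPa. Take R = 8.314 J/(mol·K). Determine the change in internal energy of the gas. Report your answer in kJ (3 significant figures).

Constant volume ⇒ W = 0, so Q = ΔU = nCᵥΔT with Cᵥ = 3R/2 = 12.47 J/(mol·K).
At constant V, T₂/T₁ = P₂/P₁ ⇒ ΔT = T₁(P₂/P₁ − 1) = 407·(2080/1230 − 1) = 281.3 K.
ΔU = (2.49)(12.47)(281.3) = 8734 J.

ΔU ≈ 8.73 kJ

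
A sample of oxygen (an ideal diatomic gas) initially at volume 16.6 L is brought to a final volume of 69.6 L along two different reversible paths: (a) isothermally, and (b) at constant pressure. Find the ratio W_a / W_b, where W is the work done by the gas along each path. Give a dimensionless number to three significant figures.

Path (a) isothermal: W = P₁V₁ ln(V₂/V₁) → W_a/(P₁V₁) = 1.433.
Path (b) isobaric: W = P₁(V₂ − V₁) → W_b/(P₁V₁) = 3.193.
W_a / W_b = 1.433 / 3.193 = 0.4489.

W_a / W_b ≈ 0.449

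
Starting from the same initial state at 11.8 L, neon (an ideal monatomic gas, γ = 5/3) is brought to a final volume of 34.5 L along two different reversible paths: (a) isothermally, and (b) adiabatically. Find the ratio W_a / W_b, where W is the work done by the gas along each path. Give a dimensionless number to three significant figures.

W_a / W_b ≈ 1.40

Path (a) isothermal: W = P₁V₁ ln(V₂/V₁) → W_a/(P₁V₁) = 1.073.
Path (b) adiabatic: W = P₁V₁(1 − (V₁/V₂)^(γ−1))/(γ−1) → W_b/(P₁V₁) = 0.7664.
W_a / W_b = 1.073 / 0.7664 = 1.4.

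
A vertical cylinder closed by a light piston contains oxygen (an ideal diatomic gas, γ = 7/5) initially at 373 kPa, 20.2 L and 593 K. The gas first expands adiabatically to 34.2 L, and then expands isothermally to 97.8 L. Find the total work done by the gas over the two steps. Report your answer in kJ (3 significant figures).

W_total ≈ 9.99 kJ

Step 1 (adiabatic): W = (P₁V₁ − P₂V₂)/(γ−1) = (7535 − 6104)/0.4 = 3577 J.
After step 1: P = 178.5 kPa, V = 34.2 L, T = 480.4 K.
Step 2 (isothermal): W = P₁V₁ ln(V₂/V₁) = (6104) ln(97.8/34.2) = 6413 J.
W_total = 3577 + 6413 = 9990 J.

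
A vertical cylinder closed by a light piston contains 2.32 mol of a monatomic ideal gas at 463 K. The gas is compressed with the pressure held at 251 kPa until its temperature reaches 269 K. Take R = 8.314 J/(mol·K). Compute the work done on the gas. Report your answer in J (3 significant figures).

Isobaric: W = P ΔV = nR ΔT.
W = (2.32)(8.314)(269 − 463) = -3742 J.
Work on gas = −W_by = 3742 J.

W ≈ 3740 J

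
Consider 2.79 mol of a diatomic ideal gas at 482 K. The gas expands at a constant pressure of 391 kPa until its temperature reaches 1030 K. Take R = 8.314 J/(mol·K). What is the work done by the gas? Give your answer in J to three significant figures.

W ≈ 12700 J

Isobaric: W = P ΔV = nR ΔT.
W = (2.79)(8.314)(1030 − 482) = 12711 J.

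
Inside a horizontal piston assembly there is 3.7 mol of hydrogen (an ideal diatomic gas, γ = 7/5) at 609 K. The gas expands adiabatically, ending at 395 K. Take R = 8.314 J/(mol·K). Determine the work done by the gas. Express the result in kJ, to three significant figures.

W ≈ 16.5 kJ

Adiabatic ⇒ Q = 0, so W_by = −ΔU = nCᵥ(T₁ − T₂).
Cᵥ = 5R/2 = 20.79 J/(mol·K).
W = (3.7)(20.79)(609 − 395) = 16458 J.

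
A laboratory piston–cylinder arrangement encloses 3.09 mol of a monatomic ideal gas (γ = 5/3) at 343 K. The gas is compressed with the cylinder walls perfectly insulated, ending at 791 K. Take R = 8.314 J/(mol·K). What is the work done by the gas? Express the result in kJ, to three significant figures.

W ≈ -17.3 kJ

Adiabatic ⇒ Q = 0, so W_by = −ΔU = nCᵥ(T₁ − T₂).
Cᵥ = 3R/2 = 12.47 J/(mol·K).
W = (3.09)(12.47)(343 − 791) = -17264 J.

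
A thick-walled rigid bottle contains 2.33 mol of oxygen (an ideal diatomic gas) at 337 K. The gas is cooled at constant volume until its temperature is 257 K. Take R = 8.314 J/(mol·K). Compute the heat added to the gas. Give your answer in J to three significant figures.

Constant volume ⇒ W = 0, so Q = ΔU = nCᵥΔT with Cᵥ = 5R/2 = 20.79 J/(mol·K).
ΔU = (2.33)(20.79)(257 − 337) = -3874 J.

Q ≈ -3870 J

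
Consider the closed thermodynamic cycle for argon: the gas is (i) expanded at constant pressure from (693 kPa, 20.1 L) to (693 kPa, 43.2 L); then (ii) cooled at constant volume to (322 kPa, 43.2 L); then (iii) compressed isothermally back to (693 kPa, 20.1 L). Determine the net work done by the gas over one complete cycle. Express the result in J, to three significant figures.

Leg (i): W = PΔV = (693)(43.2 − 20.1) = 16008 J.
Leg (ii): W = 0.
Leg (iii): W = PᵢVᵢ ln(V_f/Vᵢ) = (13910) ln(20.1/43.2) = -10643 J.
W_net = 16008 − 10643 = 5365 J.

W_net ≈ 5370 J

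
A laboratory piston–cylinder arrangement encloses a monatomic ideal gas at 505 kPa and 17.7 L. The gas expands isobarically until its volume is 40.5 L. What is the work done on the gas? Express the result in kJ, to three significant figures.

Isobaric: W = P ΔV.
W = (505 kPa)(40.5 − 17.7 L) = (505)(22.8) = 11514 J.
Work on gas = −W_by = -11514 J.

W ≈ -11.5 kJ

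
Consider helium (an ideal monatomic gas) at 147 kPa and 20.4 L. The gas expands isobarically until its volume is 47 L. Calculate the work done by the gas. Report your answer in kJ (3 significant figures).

W ≈ 3.91 kJ

Isobaric: W = P ΔV.
W = (147 kPa)(47 − 20.4 L) = (147)(26.6) = 3910 J.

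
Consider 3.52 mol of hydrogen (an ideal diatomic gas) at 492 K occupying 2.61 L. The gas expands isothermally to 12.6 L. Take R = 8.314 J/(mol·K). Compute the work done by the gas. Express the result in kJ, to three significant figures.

W ≈ 22.7 kJ

Isothermal: W = nRT ln(V₂/V₁).
W = (3.52)(8.314)(492) × ln(12.6/2.61)
  = 14399 × 1.574
W_by_gas = 22668 J.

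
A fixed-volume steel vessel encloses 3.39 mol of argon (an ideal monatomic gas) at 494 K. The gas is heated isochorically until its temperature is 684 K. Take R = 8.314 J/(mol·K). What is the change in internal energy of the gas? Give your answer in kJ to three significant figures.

ΔU ≈ 8.03 kJ

Constant volume ⇒ W = 0, so Q = ΔU = nCᵥΔT with Cᵥ = 3R/2 = 12.47 J/(mol·K).
ΔU = (3.39)(12.47)(684 − 494) = 8033 J.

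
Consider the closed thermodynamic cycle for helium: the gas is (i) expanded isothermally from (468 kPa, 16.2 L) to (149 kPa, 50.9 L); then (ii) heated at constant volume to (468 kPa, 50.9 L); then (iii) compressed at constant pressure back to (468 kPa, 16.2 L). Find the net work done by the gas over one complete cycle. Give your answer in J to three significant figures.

Leg (i): W = PᵢVᵢ ln(V_f/Vᵢ) = (7582) ln(50.9/16.2) = 8680 J.
Leg (ii): W = 0.
Leg (iii): W = PΔV = (468)(16.2 − 50.9) = -16240 J.
W_net = 8680 − 16240 = -7560 J.

W_net ≈ -7560 J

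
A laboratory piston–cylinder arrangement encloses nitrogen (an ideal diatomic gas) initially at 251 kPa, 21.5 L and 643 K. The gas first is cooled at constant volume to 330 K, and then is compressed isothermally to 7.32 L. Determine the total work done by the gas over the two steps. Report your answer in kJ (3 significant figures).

W_total ≈ -2.98 kJ

Step 1 (isochoric): W = 0 (constant volume).
After step 1: P = 128.8 kPa (V unchanged).
Step 2 (isothermal): W = P₁V₁ ln(V₂/V₁) = (2770) ln(7.32/21.5) = -2984 J.
W_total = 0 − 2984 = -2984 J.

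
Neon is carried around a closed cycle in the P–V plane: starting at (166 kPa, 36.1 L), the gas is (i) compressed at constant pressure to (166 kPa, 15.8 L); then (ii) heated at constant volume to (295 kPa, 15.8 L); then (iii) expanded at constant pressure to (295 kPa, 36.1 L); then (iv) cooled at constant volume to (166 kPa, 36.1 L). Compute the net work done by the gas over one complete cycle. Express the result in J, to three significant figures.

Constant-volume legs do no work.
W(i) = (166)(15.8 − 36.1) = -3370 J; W(iii) = (295)(36.1 − 15.8) = 5988 J.
W_net = -3370 + 5988 = 2619 J (the clockwise enclosed area).

W_net ≈ 2620 J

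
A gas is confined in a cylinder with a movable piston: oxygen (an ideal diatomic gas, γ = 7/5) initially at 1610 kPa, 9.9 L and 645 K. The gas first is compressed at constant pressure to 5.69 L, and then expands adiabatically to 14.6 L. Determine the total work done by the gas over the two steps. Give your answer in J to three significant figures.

Step 1 (isobaric): W = PΔV = (1610 kPa)(5.69 − 9.9 L) = -6778 J.
After step 1: P = 1610 kPa, V = 5.69 L, T = 370.7 K.
Step 2 (adiabatic): W = (P₁V₁ − P₂V₂)/(γ−1) = (9161 − 6284)/0.4 = 7192 J.
W_total = -6778 + 7192 = 413.9 J.

W_total ≈ 414 J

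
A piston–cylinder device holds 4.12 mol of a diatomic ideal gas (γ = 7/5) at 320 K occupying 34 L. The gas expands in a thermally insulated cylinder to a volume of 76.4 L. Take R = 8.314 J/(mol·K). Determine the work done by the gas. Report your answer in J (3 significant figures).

W ≈ 7580 J

Adiabatic: TV^(γ−1) = const with γ = 7/5.
T₂ = T₁ (V₁/V₂)^(γ−1) = 320 × (34/76.4)^0.4 = 320 × 0.7234 = 231.5 K.
W_by = nCᵥ(T₁ − T₂) = (4.12)(20.79)(320 − 231.5) = 7581 J.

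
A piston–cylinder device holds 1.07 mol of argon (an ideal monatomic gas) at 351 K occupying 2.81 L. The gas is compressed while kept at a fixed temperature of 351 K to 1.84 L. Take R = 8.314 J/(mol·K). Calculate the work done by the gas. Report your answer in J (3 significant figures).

Isothermal: W = nRT ln(V₂/V₁).
W = (1.07)(8.314)(351) × ln(1.84/2.81)
  = 3122 × -0.4234
W_by_gas = -1322 J.

W ≈ -1320 J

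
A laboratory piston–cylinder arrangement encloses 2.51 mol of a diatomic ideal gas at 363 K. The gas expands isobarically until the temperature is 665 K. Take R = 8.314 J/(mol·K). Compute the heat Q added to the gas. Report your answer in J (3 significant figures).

Q ≈ 22100 J

Isobaric: W = nRΔT = (2.51)(8.314)(302) = 6302 J.
ΔU = nCᵥΔT with Cᵥ = 5R/2: ΔU = (2.51)(20.79)(302) = 15755 J.
Q = ΔU + W = 15755 + 6302 = 22058 J.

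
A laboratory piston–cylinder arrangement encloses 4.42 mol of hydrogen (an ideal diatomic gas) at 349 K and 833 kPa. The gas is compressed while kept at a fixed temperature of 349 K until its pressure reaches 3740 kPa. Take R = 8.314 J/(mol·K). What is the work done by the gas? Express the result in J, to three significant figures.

W ≈ -19300 J

Isothermal process: W = nRT ln(V₂/V₁) = nRT ln(P₁/P₂).
W = (4.42)(8.314)(349) × ln(833/3740)
  = 12825 × ln(0.2227) = 12825 × -1.502
W_by_gas = -19261 J.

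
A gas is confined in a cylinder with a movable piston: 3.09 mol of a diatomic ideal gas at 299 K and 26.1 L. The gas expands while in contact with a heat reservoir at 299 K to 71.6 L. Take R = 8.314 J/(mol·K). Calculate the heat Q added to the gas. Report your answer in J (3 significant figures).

Isothermal ⇒ ΔU = 0, so Q = W = nRT ln(V₂/V₁).
Q = (3.09)(8.314)(299) ln(71.6/26.1) = 7681 × 1.009 = 7752 J.

Q ≈ 7750 J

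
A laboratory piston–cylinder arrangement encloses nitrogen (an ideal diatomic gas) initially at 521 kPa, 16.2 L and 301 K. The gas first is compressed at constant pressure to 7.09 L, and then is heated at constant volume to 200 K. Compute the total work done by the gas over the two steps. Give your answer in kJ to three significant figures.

Step 1 (isobaric): W = PΔV = (521 kPa)(7.09 − 16.2 L) = -4746 J.
Step 2 (isochoric): W = 0 (constant volume).
W_total = -4746 + 0 = -4746 J.

W_total ≈ -4.75 kJ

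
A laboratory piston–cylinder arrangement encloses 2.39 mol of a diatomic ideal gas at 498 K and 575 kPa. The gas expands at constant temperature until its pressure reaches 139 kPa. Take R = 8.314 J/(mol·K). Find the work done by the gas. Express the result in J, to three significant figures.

Isothermal process: W = nRT ln(V₂/V₁) = nRT ln(P₁/P₂).
W = (2.39)(8.314)(498) × ln(575/139)
  = 9895 × ln(4.137) = 9895 × 1.42
W_by_gas = 14051 J.

W ≈ 14100 J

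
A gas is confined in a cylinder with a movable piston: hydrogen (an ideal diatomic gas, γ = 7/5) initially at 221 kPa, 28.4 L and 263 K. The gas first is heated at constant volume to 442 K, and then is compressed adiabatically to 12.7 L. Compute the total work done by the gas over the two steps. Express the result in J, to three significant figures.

Step 1 (isochoric): W = 0 (constant volume).
After step 1: P = 371.4 kPa (V unchanged).
Step 2 (adiabatic): W = (P₁V₁ − P₂V₂)/(γ−1) = (10548 − 14554)/0.4 = -10015 J.
W_total = 0 − 10015 = -10015 J.

W_total ≈ -10000 J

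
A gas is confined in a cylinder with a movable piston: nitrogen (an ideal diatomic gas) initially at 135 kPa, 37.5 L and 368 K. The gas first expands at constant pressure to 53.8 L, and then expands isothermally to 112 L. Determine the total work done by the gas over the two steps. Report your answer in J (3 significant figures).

Step 1 (isobaric): W = PΔV = (135 kPa)(53.8 − 37.5 L) = 2200 J.
After step 1: P = 135 kPa, V = 53.8 L, T = 528 K.
Step 2 (isothermal): W = P₁V₁ ln(V₂/V₁) = (7263) ln(112/53.8) = 5325 J.
W_total = 2200 + 5325 = 7526 J.

W_total ≈ 7530 J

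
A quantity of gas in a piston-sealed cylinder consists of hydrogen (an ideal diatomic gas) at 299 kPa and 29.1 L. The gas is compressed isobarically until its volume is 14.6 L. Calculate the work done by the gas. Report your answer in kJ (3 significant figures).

W ≈ -4.34 kJ

Isobaric: W = P ΔV.
W = (299 kPa)(14.6 − 29.1 L) = (299)(-14.5) = -4336 J.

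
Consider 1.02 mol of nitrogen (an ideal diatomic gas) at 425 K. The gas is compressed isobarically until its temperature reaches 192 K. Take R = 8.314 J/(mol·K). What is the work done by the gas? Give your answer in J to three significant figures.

Isobaric: W = P ΔV = nR ΔT.
W = (1.02)(8.314)(192 − 425) = -1976 J.

W ≈ -1980 J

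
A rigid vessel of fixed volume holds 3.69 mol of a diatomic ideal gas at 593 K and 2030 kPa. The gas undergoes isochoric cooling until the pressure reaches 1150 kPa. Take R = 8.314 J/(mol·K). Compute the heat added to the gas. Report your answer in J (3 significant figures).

Constant volume ⇒ W = 0, so Q = ΔU = nCᵥΔT with Cᵥ = 5R/2 = 20.79 J/(mol·K).
At constant V, T₂/T₁ = P₂/P₁ ⇒ ΔT = T₁(P₂/P₁ − 1) = 593·(1150/2030 − 1) = -257.1 K.
ΔU = (3.69)(20.79)(-257.1) = -19716 J.

Q ≈ -19700 J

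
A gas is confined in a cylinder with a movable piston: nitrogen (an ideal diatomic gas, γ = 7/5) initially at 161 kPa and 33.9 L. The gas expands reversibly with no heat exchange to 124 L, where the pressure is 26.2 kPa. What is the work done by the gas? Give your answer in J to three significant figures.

Adiabatic: W = (P₁V₁ − P₂V₂)/(γ − 1) with γ = 7/5.
P₁V₁ = 5458 J, P₂V₂ = 3249 J.
W = (5458 − 3249) / 0.4 = 5523 J.

W ≈ 5520 J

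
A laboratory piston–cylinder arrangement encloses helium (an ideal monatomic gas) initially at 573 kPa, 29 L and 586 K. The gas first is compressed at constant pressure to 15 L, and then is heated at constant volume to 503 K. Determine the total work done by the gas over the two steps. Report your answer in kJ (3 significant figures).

Step 1 (isobaric): W = PΔV = (573 kPa)(15 − 29 L) = -8022 J.
Step 2 (isochoric): W = 0 (constant volume).
W_total = -8022 + 0 = -8022 J.

W_total ≈ -8.02 kJ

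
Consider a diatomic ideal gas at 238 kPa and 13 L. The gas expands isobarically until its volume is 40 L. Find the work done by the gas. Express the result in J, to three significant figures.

Isobaric: W = P ΔV.
W = (238 kPa)(40 − 13 L) = (238)(27) = 6426 J.

W ≈ 6430 J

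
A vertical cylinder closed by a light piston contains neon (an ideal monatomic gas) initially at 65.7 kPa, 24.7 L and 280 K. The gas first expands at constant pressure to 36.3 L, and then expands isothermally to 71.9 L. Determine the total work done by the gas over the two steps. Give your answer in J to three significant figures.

W_total ≈ 2390 J

Step 1 (isobaric): W = PΔV = (65.7 kPa)(36.3 − 24.7 L) = 762.1 J.
After step 1: P = 65.7 kPa, V = 36.3 L, T = 411.5 K.
Step 2 (isothermal): W = P₁V₁ ln(V₂/V₁) = (2385) ln(71.9/36.3) = 1630 J.
W_total = 762.1 + 1630 = 2392 J.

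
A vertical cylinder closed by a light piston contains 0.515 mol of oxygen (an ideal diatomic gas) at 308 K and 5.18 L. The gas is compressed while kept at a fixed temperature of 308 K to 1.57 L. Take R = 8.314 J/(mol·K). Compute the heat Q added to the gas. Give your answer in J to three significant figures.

Q ≈ -1570 J

Isothermal ⇒ ΔU = 0, so Q = W = nRT ln(V₂/V₁).
Q = (0.515)(8.314)(308) ln(1.57/5.18) = 1319 × -1.194 = -1574 J.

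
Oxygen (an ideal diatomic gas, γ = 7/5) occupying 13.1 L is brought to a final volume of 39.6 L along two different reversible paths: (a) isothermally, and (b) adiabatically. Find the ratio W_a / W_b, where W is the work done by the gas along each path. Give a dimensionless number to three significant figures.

Path (a) isothermal: W = P₁V₁ ln(V₂/V₁) → W_a/(P₁V₁) = 1.106.
Path (b) adiabatic: W = P₁V₁(1 − (V₁/V₂)^(γ−1))/(γ−1) → W_b/(P₁V₁) = 0.8939.
W_a / W_b = 1.106 / 0.8939 = 1.238.

W_a / W_b ≈ 1.24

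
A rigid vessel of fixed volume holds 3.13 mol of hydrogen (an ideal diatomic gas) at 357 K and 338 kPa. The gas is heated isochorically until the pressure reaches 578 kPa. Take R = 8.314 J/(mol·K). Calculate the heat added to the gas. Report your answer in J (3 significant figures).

Constant volume ⇒ W = 0, so Q = ΔU = nCᵥΔT with Cᵥ = 5R/2 = 20.79 J/(mol·K).
At constant V, T₂/T₁ = P₂/P₁ ⇒ ΔT = T₁(P₂/P₁ − 1) = 357·(578/338 − 1) = 253.5 K.
ΔU = (3.13)(20.79)(253.5) = 16491 J.

Q ≈ 16500 J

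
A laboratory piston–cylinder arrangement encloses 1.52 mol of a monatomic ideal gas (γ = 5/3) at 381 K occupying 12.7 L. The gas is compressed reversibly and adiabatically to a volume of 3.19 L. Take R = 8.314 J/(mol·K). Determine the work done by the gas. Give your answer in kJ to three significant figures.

Adiabatic: TV^(γ−1) = const with γ = 5/3.
T₂ = T₁ (V₁/V₂)^(γ−1) = 381 × (12.7/3.19)^0.667 = 381 × 2.512 = 957 K.
W_by = nCᵥ(T₁ − T₂) = (1.52)(12.47)(381 − 957) = -10920 J.

W ≈ -10.9 kJ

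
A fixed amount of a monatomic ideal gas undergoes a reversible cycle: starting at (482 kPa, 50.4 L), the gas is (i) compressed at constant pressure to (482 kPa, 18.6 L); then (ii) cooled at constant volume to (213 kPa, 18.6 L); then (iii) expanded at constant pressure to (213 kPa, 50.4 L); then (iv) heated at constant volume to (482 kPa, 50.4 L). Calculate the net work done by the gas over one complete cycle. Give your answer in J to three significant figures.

Constant-volume legs do no work.
W(i) = (482)(18.6 − 50.4) = -15328 J; W(iii) = (213)(50.4 − 18.6) = 6773 J.
W_net = -15328 + 6773 = -8554 J (the counter-clockwise enclosed area).

W_net ≈ -8550 J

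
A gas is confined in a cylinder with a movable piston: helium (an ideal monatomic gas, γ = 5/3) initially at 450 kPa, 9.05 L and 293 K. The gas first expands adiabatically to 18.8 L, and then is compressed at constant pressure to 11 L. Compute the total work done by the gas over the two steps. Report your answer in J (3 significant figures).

Step 1 (adiabatic): W = (P₁V₁ − P₂V₂)/(γ−1) = (4073 − 2501)/0.667 = 2357 J.
After step 1: P = 133.1 kPa, V = 18.8 L, T = 180 K.
Step 2 (isobaric): W = PΔV = (133.1 kPa)(11 − 18.8 L) = -1038 J.
W_total = 2357 − 1038 = 1319 J.

W_total ≈ 1320 J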